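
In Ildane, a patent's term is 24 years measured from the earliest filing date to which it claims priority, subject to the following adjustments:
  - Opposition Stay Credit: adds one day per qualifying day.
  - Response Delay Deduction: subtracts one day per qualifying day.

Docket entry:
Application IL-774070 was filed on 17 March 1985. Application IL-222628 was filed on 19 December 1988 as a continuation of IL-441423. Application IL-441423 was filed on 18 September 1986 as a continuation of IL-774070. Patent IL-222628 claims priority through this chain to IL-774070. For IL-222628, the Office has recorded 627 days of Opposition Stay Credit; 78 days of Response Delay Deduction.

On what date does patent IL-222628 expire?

September 17, 2010

Earliest priority filing: 17 March 1985.
Base term: 17 March 1985 + 24 years → 17 March 2009.
Opposition Stay Credit: +627 days → 4 December 2010.
Response Delay Deduction: −78 days → 17 September 2010.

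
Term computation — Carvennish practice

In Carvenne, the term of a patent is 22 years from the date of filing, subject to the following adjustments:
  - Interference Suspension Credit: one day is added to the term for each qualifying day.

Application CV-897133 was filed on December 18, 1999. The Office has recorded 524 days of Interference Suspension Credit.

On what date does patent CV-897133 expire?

2023-05-26

Base term: filing date + 22 years → 18 December 2021.
Interference Suspension Credit: +524 days → 26 May 2023.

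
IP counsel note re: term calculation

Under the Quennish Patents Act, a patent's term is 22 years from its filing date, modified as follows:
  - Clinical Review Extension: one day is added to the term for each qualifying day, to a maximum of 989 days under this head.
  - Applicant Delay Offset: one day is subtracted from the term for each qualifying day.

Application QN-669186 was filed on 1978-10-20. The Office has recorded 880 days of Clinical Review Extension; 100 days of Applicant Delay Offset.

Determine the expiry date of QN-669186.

Base term: filing date + 22 years → 20 October 2000.
Clinical Review Extension: 880 days (within the 989-day cap) → +880 days → 19 March 2003.
Applicant Delay Offset: −100 days → 9 December 2002.

2002-12-09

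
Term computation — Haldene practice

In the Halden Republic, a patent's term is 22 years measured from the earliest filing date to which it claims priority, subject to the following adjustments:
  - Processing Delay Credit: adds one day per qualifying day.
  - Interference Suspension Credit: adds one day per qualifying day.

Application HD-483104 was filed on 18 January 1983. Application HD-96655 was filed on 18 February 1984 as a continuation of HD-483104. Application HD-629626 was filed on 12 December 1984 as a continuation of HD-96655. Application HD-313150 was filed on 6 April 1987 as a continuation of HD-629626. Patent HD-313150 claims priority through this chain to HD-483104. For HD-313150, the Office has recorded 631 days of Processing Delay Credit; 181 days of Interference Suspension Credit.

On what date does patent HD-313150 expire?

April 10, 2007

Earliest priority filing: 18 January 1983.
Base term: 18 January 1983 + 22 years → 18 January 2005.
Processing Delay Credit: +631 days → 11 October 2006.
Interference Suspension Credit: +181 days → 10 April 2007.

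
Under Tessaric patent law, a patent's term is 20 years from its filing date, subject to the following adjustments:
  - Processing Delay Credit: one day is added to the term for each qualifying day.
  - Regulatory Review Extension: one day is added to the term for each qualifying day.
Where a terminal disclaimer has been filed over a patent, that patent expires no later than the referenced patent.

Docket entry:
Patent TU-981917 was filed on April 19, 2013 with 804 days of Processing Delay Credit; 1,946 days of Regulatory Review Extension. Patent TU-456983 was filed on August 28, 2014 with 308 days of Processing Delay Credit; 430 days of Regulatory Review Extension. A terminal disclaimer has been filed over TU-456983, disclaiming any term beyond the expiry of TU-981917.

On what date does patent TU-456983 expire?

2036-09-04

Natural term of TU-456983:
  Base: filing + 20 years → 28 August 2034.
  Processing Delay Credit: +308 days → 2 July 2035.
  Regulatory Review Extension: +430 days → 4 September 2036.
Expiry of referenced patent TU-981917:
  Base: filing + 20 years → 19 April 2033.
  Processing Delay Credit: +804 days → 2 July 2035.
  Regulatory Review Extension: +1946 days → 29 October 2040.
Terminal disclaimer: TU-456983 expires on the earlier of 4 September 2036 and 29 October 2040.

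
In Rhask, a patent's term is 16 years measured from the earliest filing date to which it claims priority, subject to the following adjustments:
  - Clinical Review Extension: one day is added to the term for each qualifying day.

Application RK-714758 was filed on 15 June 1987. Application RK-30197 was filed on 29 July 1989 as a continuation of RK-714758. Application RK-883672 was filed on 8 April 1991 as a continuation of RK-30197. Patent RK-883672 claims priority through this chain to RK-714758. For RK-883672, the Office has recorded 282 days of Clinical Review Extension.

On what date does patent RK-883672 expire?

2004-03-23

Earliest priority filing: 15 June 1987.
Base term: 15 June 1987 + 16 years → 15 June 2003.
Clinical Review Extension: +282 days → 23 March 2004.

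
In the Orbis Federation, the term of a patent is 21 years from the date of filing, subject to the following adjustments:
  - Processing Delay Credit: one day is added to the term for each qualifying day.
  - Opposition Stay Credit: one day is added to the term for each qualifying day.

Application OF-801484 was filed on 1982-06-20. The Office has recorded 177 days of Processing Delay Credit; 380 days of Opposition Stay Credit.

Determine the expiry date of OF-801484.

Base term: filing date + 21 years → 20 June 2003.
Processing Delay Credit: +177 days → 14 December 2003.
Opposition Stay Credit: +380 days → 28 December 2004.

2004-12-28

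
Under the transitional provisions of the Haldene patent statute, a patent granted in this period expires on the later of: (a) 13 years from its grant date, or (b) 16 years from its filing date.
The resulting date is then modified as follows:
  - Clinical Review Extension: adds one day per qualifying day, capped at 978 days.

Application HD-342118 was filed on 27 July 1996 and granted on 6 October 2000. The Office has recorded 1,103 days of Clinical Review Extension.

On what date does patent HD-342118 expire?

2016-06-10

(a) grant + 13 years → 6 October 2013.
(b) filing + 16 years → 27 July 2012.
Later of the two: 6 October 2013.
Clinical Review Extension: 1103 days claimed exceeds the 978-day cap, so +978 days → 10 June 2016.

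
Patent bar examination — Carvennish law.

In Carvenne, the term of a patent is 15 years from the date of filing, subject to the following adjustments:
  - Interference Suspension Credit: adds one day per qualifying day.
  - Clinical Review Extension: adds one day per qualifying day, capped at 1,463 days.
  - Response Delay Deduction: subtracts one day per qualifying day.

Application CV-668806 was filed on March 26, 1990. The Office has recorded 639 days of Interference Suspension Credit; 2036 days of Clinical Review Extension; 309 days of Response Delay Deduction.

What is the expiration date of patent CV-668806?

Base term: filing date + 15 years → 26 March 2005.
Interference Suspension Credit: +639 days → 25 December 2006.
Clinical Review Extension: 2036 days claimed exceeds the 1463-day cap, so +1463 days → 27 December 2010.
Response Delay Deduction: −309 days → 21 February 2010.

February 21, 2010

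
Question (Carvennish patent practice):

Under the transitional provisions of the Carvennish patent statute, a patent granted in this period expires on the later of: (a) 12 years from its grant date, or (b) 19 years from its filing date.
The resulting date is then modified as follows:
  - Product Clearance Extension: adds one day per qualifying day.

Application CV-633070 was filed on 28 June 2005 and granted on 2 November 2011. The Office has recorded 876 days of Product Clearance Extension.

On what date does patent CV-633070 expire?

November 21, 2026

(a) grant + 12 years → 2 November 2023.
(b) filing + 19 years → 28 June 2024.
Later of the two: 28 June 2024.
Product Clearance Extension: +876 days → 21 November 2026.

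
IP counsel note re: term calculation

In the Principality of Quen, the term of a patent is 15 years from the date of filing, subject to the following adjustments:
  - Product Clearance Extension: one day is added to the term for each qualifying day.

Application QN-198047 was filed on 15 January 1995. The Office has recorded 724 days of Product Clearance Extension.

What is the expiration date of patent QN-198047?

2012-01-09

Base term: filing date + 15 years → 15 January 2010.
Product Clearance Extension: +724 days → 9 January 2012.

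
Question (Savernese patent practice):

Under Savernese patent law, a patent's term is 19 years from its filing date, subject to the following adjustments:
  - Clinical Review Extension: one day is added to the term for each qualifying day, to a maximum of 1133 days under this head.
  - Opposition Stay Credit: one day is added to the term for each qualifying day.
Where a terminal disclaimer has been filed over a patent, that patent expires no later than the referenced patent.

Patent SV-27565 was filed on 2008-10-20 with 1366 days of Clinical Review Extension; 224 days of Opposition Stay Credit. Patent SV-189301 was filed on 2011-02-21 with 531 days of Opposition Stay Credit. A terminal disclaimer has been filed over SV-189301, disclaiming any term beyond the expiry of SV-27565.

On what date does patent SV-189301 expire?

July 8, 2031

Natural term of SV-189301:
  Base: filing + 19 years → 21 February 2030.
  Opposition Stay Credit: +531 days → 6 August 2031.
Expiry of referenced patent SV-27565:
  Base: filing + 19 years → 20 October 2027.
  Clinical Review Extension: 1366 days claimed exceeds the 1133-day cap, so +1133 days → 26 November 2030.
  Opposition Stay Credit: +224 days → 8 July 2031.
Terminal disclaimer: SV-189301 expires on the earlier of 6 August 2031 and 8 July 2031.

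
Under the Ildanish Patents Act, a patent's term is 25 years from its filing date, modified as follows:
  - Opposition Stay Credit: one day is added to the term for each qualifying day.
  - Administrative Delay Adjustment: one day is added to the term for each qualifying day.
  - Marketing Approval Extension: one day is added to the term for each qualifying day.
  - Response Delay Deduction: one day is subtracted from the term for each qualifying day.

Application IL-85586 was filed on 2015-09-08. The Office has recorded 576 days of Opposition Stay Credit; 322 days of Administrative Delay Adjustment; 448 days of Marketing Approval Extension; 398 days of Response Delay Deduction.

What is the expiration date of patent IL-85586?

Base term: filing date + 25 years → 8 September 2040.
Opposition Stay Credit: +576 days → 7 April 2042.
Administrative Delay Adjustment: +322 days → 23 February 2043.
Marketing Approval Extension: +448 days → 16 May 2044.
Response Delay Deduction: −398 days → 14 April 2043.

April 14, 2043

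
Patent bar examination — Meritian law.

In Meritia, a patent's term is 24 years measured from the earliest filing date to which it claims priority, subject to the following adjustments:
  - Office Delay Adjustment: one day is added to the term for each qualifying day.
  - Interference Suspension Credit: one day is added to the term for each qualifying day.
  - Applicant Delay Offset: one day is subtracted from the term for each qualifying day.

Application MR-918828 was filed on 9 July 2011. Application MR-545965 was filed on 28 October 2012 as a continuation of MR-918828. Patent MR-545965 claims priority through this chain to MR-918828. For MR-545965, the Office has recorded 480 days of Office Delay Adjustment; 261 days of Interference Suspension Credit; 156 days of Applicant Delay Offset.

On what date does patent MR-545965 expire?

Earliest priority filing: 9 July 2011.
Base term: 9 July 2011 + 24 years → 9 July 2035.
Office Delay Adjustment: +480 days → 31 October 2036.
Interference Suspension Credit: +261 days → 19 July 2037.
Applicant Delay Offset: −156 days → 13 February 2037.

2037-02-13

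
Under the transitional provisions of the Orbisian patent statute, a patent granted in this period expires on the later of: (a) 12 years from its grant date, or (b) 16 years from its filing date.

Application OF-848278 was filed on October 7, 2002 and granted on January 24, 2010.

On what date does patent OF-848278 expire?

January 24, 2022

(a) grant + 12 years → 24 January 2022.
(b) filing + 16 years → 7 October 2018.
Later of the two: 24 January 2022.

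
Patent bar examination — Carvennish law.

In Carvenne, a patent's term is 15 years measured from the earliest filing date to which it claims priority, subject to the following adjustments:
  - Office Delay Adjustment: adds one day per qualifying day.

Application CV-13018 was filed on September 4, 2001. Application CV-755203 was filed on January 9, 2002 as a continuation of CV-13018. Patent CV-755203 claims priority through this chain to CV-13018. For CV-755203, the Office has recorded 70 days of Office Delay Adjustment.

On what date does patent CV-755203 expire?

Earliest priority filing: 4 September 2001.
Base term: 4 September 2001 + 15 years → 4 September 2016.
Office Delay Adjustment: +70 days → 13 November 2016.

2016-11-13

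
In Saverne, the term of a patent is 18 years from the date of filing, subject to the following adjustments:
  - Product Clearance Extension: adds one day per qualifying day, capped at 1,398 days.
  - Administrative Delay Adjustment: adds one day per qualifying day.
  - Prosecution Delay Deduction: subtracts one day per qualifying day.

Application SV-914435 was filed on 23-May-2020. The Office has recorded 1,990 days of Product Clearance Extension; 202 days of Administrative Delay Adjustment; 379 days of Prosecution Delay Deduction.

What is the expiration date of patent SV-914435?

September 25, 2041

Base term: filing date + 18 years → 23 May 2038.
Product Clearance Extension: 1990 days claimed exceeds the 1398-day cap, so +1398 days → 21 March 2042.
Administrative Delay Adjustment: +202 days → 9 October 2042.
Prosecution Delay Deduction: −379 days → 25 September 2041.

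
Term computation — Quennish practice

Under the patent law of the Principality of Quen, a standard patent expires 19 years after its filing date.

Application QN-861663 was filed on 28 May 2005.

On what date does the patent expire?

Filing date + 19 years → 28 May 2024.

May 28, 2024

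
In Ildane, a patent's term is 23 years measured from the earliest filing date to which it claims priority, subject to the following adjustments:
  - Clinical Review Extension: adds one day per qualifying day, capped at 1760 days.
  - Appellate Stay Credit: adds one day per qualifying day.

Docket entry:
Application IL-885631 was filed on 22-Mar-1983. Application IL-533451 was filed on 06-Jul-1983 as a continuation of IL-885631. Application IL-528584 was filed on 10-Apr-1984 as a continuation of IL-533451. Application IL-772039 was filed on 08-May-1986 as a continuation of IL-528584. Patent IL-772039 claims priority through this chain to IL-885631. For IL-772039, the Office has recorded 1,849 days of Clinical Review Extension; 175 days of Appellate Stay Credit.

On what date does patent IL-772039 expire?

Earliest priority filing: 22 March 1983.
Base term: 22 March 1983 + 23 years → 22 March 2006.
Clinical Review Extension: 1849 days claimed exceeds the 1760-day cap, so +1760 days → 15 January 2011.
Appellate Stay Credit: +175 days → 9 July 2011.

July 9, 2011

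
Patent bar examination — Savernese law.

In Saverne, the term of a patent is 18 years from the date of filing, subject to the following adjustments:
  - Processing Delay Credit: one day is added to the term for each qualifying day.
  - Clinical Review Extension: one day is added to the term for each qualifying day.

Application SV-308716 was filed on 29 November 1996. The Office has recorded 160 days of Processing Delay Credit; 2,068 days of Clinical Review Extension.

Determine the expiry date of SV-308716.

Base term: filing date + 18 years → 29 November 2014.
Processing Delay Credit: +160 days → 8 May 2015.
Clinical Review Extension: +2068 days → 4 January 2021.

January 4, 2021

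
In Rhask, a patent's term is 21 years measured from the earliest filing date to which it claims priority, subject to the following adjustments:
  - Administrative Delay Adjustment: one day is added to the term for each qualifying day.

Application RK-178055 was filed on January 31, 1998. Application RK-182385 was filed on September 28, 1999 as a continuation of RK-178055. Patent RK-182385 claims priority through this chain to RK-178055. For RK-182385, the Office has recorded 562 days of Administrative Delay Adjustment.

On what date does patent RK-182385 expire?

August 15, 2020

Earliest priority filing: 31 January 1998.
Base term: 31 January 1998 + 21 years → 31 January 2019.
Administrative Delay Adjustment: +562 days → 15 August 2020.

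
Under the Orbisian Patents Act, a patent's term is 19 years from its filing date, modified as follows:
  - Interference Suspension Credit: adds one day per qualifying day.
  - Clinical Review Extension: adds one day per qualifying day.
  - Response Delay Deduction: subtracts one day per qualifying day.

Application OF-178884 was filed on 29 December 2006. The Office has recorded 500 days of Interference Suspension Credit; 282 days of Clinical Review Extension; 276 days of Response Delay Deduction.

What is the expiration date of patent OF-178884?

2027-05-19

Base term: filing date + 19 years → 29 December 2025.
Interference Suspension Credit: +500 days → 13 May 2027.
Clinical Review Extension: +282 days → 19 February 2028.
Response Delay Deduction: −276 days → 19 May 2027.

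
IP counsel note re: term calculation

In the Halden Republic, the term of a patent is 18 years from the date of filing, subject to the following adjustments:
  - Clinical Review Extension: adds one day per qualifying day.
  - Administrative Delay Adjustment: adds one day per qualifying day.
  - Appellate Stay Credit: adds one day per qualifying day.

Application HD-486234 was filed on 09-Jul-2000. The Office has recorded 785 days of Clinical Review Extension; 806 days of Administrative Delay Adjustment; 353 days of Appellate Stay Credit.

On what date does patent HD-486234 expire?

November 4, 2023

Base term: filing date + 18 years → 9 July 2018.
Clinical Review Extension: +785 days → 1 September 2020.
Administrative Delay Adjustment: +806 days → 16 November 2022.
Appellate Stay Credit: +353 days → 4 November 2023.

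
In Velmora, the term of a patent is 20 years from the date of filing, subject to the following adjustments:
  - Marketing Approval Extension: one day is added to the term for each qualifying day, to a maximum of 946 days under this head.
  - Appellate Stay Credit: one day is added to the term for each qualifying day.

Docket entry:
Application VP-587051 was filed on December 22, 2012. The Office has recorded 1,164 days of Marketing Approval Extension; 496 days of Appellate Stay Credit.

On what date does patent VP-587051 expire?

Base term: filing date + 20 years → 22 December 2032.
Marketing Approval Extension: 1164 days claimed exceeds the 946-day cap, so +946 days → 26 July 2035.
Appellate Stay Credit: +496 days → 3 December 2036.

December 3, 2036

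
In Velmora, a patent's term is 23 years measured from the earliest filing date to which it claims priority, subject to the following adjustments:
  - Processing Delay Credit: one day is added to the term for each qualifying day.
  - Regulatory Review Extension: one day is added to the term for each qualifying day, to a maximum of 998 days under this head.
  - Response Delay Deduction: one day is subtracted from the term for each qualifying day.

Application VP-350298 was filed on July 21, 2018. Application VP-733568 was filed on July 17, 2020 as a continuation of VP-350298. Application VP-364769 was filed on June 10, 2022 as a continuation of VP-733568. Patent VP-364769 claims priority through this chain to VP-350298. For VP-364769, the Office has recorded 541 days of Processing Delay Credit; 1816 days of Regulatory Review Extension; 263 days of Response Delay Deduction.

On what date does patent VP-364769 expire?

Earliest priority filing: 21 July 2018.
Base term: 21 July 2018 + 23 years → 21 July 2041.
Processing Delay Credit: +541 days → 13 January 2043.
Regulatory Review Extension: 1816 days claimed exceeds the 998-day cap, so +998 days → 7 October 2045.
Response Delay Deduction: −263 days → 17 January 2045.

2045-01-17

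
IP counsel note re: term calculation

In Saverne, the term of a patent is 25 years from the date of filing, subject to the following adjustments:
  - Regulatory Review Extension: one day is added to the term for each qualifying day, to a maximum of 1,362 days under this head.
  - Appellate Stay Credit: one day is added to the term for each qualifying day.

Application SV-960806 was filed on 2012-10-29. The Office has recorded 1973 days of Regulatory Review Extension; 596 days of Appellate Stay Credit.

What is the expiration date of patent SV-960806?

Base term: filing date + 25 years → 29 October 2037.
Regulatory Review Extension: 1973 days claimed exceeds the 1362-day cap, so +1362 days → 22 July 2041.
Appellate Stay Credit: +596 days → 10 March 2043.

March 10, 2043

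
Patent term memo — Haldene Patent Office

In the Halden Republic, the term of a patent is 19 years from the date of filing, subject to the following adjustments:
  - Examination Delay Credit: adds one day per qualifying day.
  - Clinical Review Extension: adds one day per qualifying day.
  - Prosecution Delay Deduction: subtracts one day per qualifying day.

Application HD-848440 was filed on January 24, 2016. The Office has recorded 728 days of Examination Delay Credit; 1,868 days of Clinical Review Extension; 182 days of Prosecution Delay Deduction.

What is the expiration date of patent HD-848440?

September 3, 2041

Base term: filing date + 19 years → 24 January 2035.
Examination Delay Credit: +728 days → 21 January 2037.
Clinical Review Extension: +1868 days → 4 March 2042.
Prosecution Delay Deduction: −182 days → 3 September 2041.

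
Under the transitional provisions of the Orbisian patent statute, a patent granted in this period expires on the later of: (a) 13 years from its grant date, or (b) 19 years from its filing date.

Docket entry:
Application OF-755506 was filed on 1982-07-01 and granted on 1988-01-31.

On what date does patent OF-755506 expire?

(a) grant + 13 years → 31 January 2001.
(b) filing + 19 years → 1 July 2001.
Later of the two: 1 July 2001.

2001-07-01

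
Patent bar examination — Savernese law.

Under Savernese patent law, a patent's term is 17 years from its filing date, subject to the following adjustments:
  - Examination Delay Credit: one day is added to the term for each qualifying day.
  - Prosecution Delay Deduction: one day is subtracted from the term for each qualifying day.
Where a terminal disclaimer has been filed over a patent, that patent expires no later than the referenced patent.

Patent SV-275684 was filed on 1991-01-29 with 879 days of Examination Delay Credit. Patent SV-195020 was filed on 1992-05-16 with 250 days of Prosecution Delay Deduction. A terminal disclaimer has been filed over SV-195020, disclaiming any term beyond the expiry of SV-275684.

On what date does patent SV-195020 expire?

September 8, 2008

Natural term of SV-195020:
  Base: filing + 17 years → 16 May 2009.
  Prosecution Delay Deduction: −250 days → 8 September 2008.
Expiry of referenced patent SV-275684:
  Base: filing + 17 years → 29 January 2008.
  Examination Delay Credit: +879 days → 26 June 2010.
Terminal disclaimer: SV-195020 expires on the earlier of 8 September 2008 and 26 June 2010.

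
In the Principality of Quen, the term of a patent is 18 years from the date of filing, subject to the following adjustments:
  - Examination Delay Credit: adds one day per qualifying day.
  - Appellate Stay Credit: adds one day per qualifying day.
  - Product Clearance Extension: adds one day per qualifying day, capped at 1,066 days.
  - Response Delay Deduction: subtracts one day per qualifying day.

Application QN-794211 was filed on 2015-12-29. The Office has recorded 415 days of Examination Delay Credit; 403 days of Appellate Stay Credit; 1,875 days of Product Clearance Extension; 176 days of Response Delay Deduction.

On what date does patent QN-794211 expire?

Base term: filing date + 18 years → 29 December 2033.
Examination Delay Credit: +415 days → 17 February 2035.
Appellate Stay Credit: +403 days → 26 March 2036.
Product Clearance Extension: 1875 days claimed exceeds the 1066-day cap, so +1066 days → 25 February 2039.
Response Delay Deduction: −176 days → 2 September 2038.

2038-09-02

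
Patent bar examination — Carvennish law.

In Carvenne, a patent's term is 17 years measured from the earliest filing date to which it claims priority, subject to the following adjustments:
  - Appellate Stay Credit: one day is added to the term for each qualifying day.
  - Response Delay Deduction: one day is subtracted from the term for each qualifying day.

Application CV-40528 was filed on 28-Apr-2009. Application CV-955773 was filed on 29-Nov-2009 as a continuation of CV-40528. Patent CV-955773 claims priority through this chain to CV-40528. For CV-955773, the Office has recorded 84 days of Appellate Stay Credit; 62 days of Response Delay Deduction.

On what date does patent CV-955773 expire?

Earliest priority filing: 28 April 2009.
Base term: 28 April 2009 + 17 years → 28 April 2026.
Appellate Stay Credit: +84 days → 21 July 2026.
Response Delay Deduction: −62 days → 20 May 2026.

2026-05-20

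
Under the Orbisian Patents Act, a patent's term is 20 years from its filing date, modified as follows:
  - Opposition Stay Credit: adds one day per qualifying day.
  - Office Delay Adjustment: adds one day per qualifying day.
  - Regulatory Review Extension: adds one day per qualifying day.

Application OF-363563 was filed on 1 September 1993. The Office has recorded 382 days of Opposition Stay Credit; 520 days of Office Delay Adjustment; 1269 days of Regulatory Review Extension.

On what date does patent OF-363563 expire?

August 12, 2019

Base term: filing date + 20 years → 1 September 2013.
Opposition Stay Credit: +382 days → 18 September 2014.
Office Delay Adjustment: +520 days → 20 February 2016.
Regulatory Review Extension: +1269 days → 12 August 2019.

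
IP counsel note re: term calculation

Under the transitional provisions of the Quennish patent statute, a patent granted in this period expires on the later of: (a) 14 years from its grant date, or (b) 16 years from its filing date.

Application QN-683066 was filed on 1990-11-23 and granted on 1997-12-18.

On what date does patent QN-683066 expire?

(a) grant + 14 years → 18 December 2011.
(b) filing + 16 years → 23 November 2006.
Later of the two: 18 December 2011.

2011-12-18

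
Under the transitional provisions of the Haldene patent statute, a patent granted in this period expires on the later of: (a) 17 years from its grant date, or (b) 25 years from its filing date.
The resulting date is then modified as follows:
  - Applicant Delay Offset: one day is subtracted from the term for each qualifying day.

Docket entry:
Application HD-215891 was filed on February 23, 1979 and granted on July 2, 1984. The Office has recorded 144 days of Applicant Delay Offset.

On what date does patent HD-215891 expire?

October 2, 2003

(a) grant + 17 years → 2 July 2001.
(b) filing + 25 years → 23 February 2004.
Later of the two: 23 February 2004.
Applicant Delay Offset: −144 days → 2 October 2003.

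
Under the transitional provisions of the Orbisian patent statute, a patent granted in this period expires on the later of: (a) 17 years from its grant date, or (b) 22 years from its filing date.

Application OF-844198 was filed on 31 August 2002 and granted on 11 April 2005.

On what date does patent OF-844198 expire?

2024-08-31

(a) grant + 17 years → 11 April 2022.
(b) filing + 22 years → 31 August 2024.
Later of the two: 31 August 2024.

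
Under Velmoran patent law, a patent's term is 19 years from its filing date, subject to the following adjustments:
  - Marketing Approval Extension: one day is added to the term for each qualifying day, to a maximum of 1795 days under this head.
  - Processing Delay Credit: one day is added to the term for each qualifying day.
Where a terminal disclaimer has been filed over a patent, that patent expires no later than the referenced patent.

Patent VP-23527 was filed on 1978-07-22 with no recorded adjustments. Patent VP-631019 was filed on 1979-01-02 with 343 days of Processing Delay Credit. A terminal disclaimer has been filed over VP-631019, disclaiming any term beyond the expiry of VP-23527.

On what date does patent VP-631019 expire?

Natural term of VP-631019:
  Base: filing + 19 years → 2 January 1998.
  Processing Delay Credit: +343 days → 11 December 1998.
Expiry of referenced patent VP-23527:
  Base: filing + 19 years → 22 July 1997.
Terminal disclaimer: VP-631019 expires on the earlier of 11 December 1998 and 22 July 1997.

1997-07-22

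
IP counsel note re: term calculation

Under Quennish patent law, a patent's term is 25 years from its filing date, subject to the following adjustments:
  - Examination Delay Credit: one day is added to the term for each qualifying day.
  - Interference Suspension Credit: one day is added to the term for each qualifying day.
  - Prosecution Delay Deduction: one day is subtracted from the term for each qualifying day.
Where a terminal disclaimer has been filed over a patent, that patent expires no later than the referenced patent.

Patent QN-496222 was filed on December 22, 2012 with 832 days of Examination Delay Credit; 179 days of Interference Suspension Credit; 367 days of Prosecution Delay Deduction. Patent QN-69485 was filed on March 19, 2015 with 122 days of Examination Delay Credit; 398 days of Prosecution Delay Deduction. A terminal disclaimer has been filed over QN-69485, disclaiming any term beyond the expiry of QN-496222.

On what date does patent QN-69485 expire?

2039-06-17

Natural term of QN-69485:
  Base: filing + 25 years → 19 March 2040.
  Examination Delay Credit: +122 days → 19 July 2040.
  Prosecution Delay Deduction: −398 days → 17 June 2039.
Expiry of referenced patent QN-496222:
  Base: filing + 25 years → 22 December 2037.
  Examination Delay Credit: +832 days → 2 April 2040.
  Interference Suspension Credit: +179 days → 28 September 2040.
  Prosecution Delay Deduction: −367 days → 27 September 2039.
Terminal disclaimer: QN-69485 expires on the earlier of 17 June 2039 and 27 September 2039.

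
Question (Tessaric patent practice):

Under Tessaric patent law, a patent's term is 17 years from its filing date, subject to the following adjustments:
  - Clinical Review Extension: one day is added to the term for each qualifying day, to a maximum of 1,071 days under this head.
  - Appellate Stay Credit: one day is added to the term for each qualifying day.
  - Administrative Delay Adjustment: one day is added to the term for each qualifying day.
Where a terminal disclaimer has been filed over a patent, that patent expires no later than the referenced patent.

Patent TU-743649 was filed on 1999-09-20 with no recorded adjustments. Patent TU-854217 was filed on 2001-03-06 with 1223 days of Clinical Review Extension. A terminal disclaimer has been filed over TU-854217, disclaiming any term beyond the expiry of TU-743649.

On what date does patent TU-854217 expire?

September 20, 2016

Natural term of TU-854217:
  Base: filing + 17 years → 6 March 2018.
  Clinical Review Extension: 1223 days claimed exceeds the 1071-day cap, so +1071 days → 9 February 2021.
Expiry of referenced patent TU-743649:
  Base: filing + 17 years → 20 September 2016.
Terminal disclaimer: TU-854217 expires on the earlier of 9 February 2021 and 20 September 2016.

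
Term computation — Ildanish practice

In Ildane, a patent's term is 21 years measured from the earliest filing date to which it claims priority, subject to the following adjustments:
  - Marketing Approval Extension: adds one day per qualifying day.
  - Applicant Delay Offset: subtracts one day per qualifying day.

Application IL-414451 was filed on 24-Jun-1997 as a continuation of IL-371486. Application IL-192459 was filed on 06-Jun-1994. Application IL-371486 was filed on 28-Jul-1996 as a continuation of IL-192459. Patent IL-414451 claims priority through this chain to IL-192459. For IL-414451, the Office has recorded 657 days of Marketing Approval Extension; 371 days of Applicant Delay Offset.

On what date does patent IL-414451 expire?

Earliest priority filing: 6 June 1994.
Base term: 6 June 1994 + 21 years → 6 June 2015.
Marketing Approval Extension: +657 days → 24 March 2017.
Applicant Delay Offset: −371 days → 18 March 2016.

2016-03-18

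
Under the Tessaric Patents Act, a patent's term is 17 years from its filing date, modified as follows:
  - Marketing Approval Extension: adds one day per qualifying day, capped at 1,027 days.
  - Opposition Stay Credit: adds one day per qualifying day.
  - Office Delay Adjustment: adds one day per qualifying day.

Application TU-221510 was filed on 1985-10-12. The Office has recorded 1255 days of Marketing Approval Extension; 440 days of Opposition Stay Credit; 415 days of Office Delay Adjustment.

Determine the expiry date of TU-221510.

Base term: filing date + 17 years → 12 October 2002.
Marketing Approval Extension: 1255 days claimed exceeds the 1027-day cap, so +1027 days → 4 August 2005.
Opposition Stay Credit: +440 days → 18 October 2006.
Office Delay Adjustment: +415 days → 7 December 2007.

December 7, 2007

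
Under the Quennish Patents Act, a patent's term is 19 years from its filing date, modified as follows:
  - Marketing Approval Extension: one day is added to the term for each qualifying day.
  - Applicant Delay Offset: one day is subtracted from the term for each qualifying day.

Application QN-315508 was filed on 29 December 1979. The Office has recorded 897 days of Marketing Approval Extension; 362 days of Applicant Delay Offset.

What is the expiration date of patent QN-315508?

June 16, 2000

Base term: filing date + 19 years → 29 December 1998.
Marketing Approval Extension: +897 days → 13 June 2001.
Applicant Delay Offset: −362 days → 16 June 2000.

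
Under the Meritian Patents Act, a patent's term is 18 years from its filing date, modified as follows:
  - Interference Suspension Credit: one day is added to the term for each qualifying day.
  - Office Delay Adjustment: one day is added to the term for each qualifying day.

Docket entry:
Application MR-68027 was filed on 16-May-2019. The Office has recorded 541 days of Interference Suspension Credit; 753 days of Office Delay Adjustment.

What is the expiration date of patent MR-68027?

November 30, 2040

Base term: filing date + 18 years → 16 May 2037.
Interference Suspension Credit: +541 days → 8 November 2038.
Office Delay Adjustment: +753 days → 30 November 2040.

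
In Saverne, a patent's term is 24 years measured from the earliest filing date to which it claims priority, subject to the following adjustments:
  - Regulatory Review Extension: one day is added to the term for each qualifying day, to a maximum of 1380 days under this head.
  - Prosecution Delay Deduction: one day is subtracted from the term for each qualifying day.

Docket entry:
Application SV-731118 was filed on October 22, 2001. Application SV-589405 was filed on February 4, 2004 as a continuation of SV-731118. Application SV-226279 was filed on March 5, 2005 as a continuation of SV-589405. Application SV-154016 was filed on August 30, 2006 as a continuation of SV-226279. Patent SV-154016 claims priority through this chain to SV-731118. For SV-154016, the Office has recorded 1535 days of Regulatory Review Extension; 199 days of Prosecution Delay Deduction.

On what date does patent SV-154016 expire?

2029-01-15

Earliest priority filing: 22 October 2001.
Base term: 22 October 2001 + 24 years → 22 October 2025.
Regulatory Review Extension: 1535 days claimed exceeds the 1380-day cap, so +1380 days → 2 August 2029.
Prosecution Delay Deduction: −199 days → 15 January 2029.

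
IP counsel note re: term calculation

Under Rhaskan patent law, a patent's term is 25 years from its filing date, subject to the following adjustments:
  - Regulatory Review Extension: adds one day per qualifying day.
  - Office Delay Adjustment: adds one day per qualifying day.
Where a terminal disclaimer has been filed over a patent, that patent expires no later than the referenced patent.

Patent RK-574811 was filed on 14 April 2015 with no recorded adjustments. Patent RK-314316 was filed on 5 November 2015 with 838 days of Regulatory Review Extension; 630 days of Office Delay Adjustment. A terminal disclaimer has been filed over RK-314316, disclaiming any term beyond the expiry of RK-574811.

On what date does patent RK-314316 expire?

Natural term of RK-314316:
  Base: filing + 25 years → 5 November 2040.
  Regulatory Review Extension: +838 days → 21 February 2043.
  Office Delay Adjustment: +630 days → 12 November 2044.
Expiry of referenced patent RK-574811:
  Base: filing + 25 years → 14 April 2040.
Terminal disclaimer: RK-314316 expires on the earlier of 12 November 2044 and 14 April 2040.

April 14, 2040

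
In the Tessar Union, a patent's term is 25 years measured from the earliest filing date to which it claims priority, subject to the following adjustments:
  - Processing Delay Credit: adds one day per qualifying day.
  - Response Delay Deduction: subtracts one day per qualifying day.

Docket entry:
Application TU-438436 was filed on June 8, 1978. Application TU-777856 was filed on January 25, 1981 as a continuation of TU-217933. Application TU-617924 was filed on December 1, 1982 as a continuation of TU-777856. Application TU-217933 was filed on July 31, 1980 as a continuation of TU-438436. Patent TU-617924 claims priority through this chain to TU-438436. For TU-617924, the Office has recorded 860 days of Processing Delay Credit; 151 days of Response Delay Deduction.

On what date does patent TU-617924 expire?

2005-05-17

Earliest priority filing: 8 June 1978.
Base term: 8 June 1978 + 25 years → 8 June 2003.
Processing Delay Credit: +860 days → 15 October 2005.
Response Delay Deduction: −151 days → 17 May 2005.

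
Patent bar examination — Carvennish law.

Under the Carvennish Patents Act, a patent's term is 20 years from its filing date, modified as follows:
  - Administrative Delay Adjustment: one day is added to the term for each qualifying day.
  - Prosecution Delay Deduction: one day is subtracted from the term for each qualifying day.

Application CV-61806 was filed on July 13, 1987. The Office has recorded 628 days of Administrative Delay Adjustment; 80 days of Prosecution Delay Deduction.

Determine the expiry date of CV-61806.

Base term: filing date + 20 years → 13 July 2007.
Administrative Delay Adjustment: +628 days → 1 April 2009.
Prosecution Delay Deduction: −80 days → 11 January 2009.

2009-01-11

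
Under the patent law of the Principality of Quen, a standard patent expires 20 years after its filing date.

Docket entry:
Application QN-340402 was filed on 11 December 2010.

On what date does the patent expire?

2030-12-11

Filing date + 20 years → 11 December 2030.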